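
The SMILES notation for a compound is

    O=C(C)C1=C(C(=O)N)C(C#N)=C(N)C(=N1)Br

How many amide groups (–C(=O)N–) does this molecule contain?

The amide motif appears at heavy-atom position 6 in the SMILES.
Other groups present: 1 ketone, 1 nitrile, 1 primary amine.
Amide count: 1.

1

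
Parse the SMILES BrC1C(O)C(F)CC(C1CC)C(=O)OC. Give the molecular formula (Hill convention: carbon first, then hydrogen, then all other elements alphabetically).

C10H16BrFO3

Walk through each heavy atom and fill implicit hydrogens from standard valence (C 4, N 3, O 2, S 2, halogen 1):
  atom 1: Br (halogen, monovalent) → 0 H
  atom 2: C, bond orders sum to 3 (valence 4) → 1 H
  atom 3: C, bond orders sum to 3 (valence 4) → 1 H
  atom 4: O, bond orders sum to 1 (valence 2) → 1 H
  atom 5: C, bond orders sum to 3 (valence 4) → 1 H
  atom 6: F (halogen, monovalent) → 0 H
  atom 7: C, bond orders sum to 2 (valence 4) → 2 H
  atom 8: C, bond orders sum to 3 (valence 4) → 1 H
  atom 9: C, bond orders sum to 3 (valence 4) → 1 H
  atom 10: C, bond orders sum to 2 (valence 4) → 2 H
  atom 11: C, bond orders sum to 1 (valence 4) → 3 H
  atom 12: C, bond orders sum to 4 (valence 4) → 0 H
  atom 13: O, bond orders sum to 2 (valence 2) → 0 H
  atom 14: O, bond orders sum to 2 (valence 2) → 0 H
  atom 15: C, bond orders sum to 1 (valence 4) → 3 H
Totals → C:10, H:16, Br:1, F:1, O:3.
In Hill order: C10H16BrFO3.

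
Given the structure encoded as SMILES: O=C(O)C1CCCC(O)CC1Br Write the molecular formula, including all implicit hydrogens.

Walk through each heavy atom and fill implicit hydrogens from standard valence (C 4, N 3, O 2, S 2, halogen 1):
  atom 1: O, bond orders sum to 2 (valence 2) → 0 H
  atom 2: C, bond orders sum to 4 (valence 4) → 0 H
  atom 3: O, bond orders sum to 1 (valence 2) → 1 H
  atom 4: C, bond orders sum to 3 (valence 4) → 1 H
  atom 5: C, bond orders sum to 2 (valence 4) → 2 H
  atom 6: C, bond orders sum to 2 (valence 4) → 2 H
  atom 7: C, bond orders sum to 2 (valence 4) → 2 H
  atom 8: C, bond orders sum to 3 (valence 4) → 1 H
  atom 9: O, bond orders sum to 1 (valence 2) → 1 H
  atom 10: C, bond orders sum to 2 (valence 4) → 2 H
  atom 11: C, bond orders sum to 3 (valence 4) → 1 H
  atom 12: Br (halogen, monovalent) → 0 H
Totals → C:8, H:13, Br:1, O:3.
In Hill order: C8H13BrO3.

C8H13BrO3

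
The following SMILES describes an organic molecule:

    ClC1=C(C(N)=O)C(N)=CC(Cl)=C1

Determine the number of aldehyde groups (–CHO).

0

Scan the SMILES for the aldehyde motif — none present.
Groups that are present: 1 amide, 1 primary amine.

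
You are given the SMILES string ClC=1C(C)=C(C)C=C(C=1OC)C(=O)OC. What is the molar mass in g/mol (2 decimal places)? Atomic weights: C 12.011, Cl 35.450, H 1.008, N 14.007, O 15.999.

228.67 g/mol

First, the molecular formula is C11H13ClO3 (counting implicit H from valence).
  C: 11 × 12.011 = 132.121
  Cl: 1 × 35.450 = 35.450
  H: 13 × 1.008 = 13.104
  O: 3 × 15.999 = 47.997
Sum: 11×12.011 + 1×35.450 + 13×1.008 + 3×15.999 = 228.672 → 228.67 g/mol.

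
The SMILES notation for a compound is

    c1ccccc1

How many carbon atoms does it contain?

Count every carbon token in the SMILES (each C, including those in ring-closure positions and inside branches).
Carbon count: 6.

6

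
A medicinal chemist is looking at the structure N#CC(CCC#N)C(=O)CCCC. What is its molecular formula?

C10H14N2O

Walk through each heavy atom and fill implicit hydrogens from standard valence (C 4, N 3, O 2, S 2, halogen 1):
  atom 1: N, bond orders sum to 3 (valence 3) → 0 H
  atom 2: C, bond orders sum to 4 (valence 4) → 0 H
  atom 3: C, bond orders sum to 3 (valence 4) → 1 H
  atom 4: C, bond orders sum to 2 (valence 4) → 2 H
  atom 5: C, bond orders sum to 2 (valence 4) → 2 H
  atom 6: C, bond orders sum to 4 (valence 4) → 0 H
  atom 7: N, bond orders sum to 3 (valence 3) → 0 H
  atom 8: C, bond orders sum to 4 (valence 4) → 0 H
  atom 9: O, bond orders sum to 2 (valence 2) → 0 H
  atom 10: C, bond orders sum to 2 (valence 4) → 2 H
  atom 11: C, bond orders sum to 2 (valence 4) → 2 H
  atom 12: C, bond orders sum to 2 (valence 4) → 2 H
  atom 13: C, bond orders sum to 1 (valence 4) → 3 H
Totals → C:10, H:14, N:2, O:1.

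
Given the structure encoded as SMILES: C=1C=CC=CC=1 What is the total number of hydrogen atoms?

Walk through each heavy atom and fill implicit hydrogens from standard valence (C 4, N 3, O 2, S 2, halogen 1):
  atom 1: C, bond orders sum to 3 (valence 4) → 1 H
  atom 2: C, bond orders sum to 3 (valence 4) → 1 H
  atom 3: C, bond orders sum to 3 (valence 4) → 1 H
  atom 4: C, bond orders sum to 3 (valence 4) → 1 H
  atom 5: C, bond orders sum to 3 (valence 4) → 1 H
  atom 6: C, bond orders sum to 3 (valence 4) → 1 H
Total hydrogens: 6.

6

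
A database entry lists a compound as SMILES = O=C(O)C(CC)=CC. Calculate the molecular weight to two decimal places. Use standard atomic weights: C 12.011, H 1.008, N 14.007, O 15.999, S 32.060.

First, the molecular formula is C6H10O2 (counting implicit H from valence).
  C: 6 × 12.011 = 72.066
  H: 10 × 1.008 = 10.080
  O: 2 × 15.999 = 31.998
Sum: 6×12.011 + 10×1.008 + 2×15.999 = 114.144 → 114.14 g/mol.

114.14 g/mol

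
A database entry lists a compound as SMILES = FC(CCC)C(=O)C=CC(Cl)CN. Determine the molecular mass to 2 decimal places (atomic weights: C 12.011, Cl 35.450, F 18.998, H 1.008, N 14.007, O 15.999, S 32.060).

207.67 g/mol

First, the molecular formula is C9H15ClFNO (counting implicit H from valence).
  C: 9 × 12.011 = 108.099
  Cl: 1 × 35.450 = 35.450
  F: 1 × 18.998 = 18.998
  H: 15 × 1.008 = 15.120
  N: 1 × 14.007 = 14.007
  O: 1 × 15.999 = 15.999
Sum: 9×12.011 + 1×35.450 + 1×18.998 + 15×1.008 + 1×14.007 + 1×15.999 = 207.673 → 207.67 g/mol.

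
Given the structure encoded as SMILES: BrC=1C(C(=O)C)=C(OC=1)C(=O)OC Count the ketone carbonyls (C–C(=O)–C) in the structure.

The ketone motif appears at heavy-atom position 4 in the SMILES.
Other groups present: 1 ester.
Ketone count: 1.

1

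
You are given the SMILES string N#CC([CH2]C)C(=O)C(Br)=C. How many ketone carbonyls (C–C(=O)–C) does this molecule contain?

1

The ketone motif appears at heavy-atom position 6 in the SMILES.
Other groups present: 1 alkene, 1 nitrile.
Ketone count: 1.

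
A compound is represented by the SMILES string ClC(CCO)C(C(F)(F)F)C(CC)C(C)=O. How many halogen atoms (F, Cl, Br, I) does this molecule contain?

Halogen atoms appear at heavy-atom positions 1, 8, 9, 10 (1×Cl, 3×F).
Other groups present: 1 hydroxyl, 1 ketone.
Halogen count: 4.

4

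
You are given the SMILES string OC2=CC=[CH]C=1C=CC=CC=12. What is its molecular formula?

C10H8O

Walk through each heavy atom and fill implicit hydrogens from standard valence (C 4, N 3, O 2, S 2, halogen 1):
  atom 1: O, bond orders sum to 1 (valence 2) → 1 H
  atom 2: C, bond orders sum to 4 (valence 4) → 0 H
  atom 3: C, bond orders sum to 3 (valence 4) → 1 H
  atom 4: C, bond orders sum to 3 (valence 4) → 1 H
  atom 5: C with explicit H count 1
  atom 6: C, bond orders sum to 4 (valence 4) → 0 H
  atom 7: C, bond orders sum to 3 (valence 4) → 1 H
  atom 8: C, bond orders sum to 3 (valence 4) → 1 H
  atom 9: C, bond orders sum to 3 (valence 4) → 1 H
  atom 10: C, bond orders sum to 3 (valence 4) → 1 H
  atom 11: C, bond orders sum to 4 (valence 4) → 0 H
Totals → C:10, H:8, O:1.
In Hill order: C10H8O.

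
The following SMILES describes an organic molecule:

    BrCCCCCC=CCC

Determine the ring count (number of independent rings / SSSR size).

In SMILES, each pair of matching ring-closure digits denotes one ring-closing bond; the number of such bonds equals the number of independent rings.
Ring-closure bonds here: 0.

0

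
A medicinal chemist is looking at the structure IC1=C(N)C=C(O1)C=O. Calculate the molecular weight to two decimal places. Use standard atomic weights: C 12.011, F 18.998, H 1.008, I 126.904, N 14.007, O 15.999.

First, the molecular formula is C5H4INO2 (counting implicit H from valence).
  C: 5 × 12.011 = 60.055
  H: 4 × 1.008 = 4.032
  I: 1 × 126.904 = 126.904
  N: 1 × 14.007 = 14.007
  O: 2 × 15.999 = 31.998
Sum: 5×12.011 + 4×1.008 + 1×126.904 + 1×14.007 + 2×15.999 = 236.996 → 237.00 g/mol.

237.00 g/mol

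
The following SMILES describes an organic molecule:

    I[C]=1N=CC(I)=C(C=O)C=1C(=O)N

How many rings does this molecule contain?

1

In SMILES, each pair of matching ring-closure digits denotes one ring-closing bond; the number of such bonds equals the number of independent rings.
Ring-closure bonds here: 1.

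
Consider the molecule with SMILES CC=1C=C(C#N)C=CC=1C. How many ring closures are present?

1

In SMILES, each pair of matching ring-closure digits denotes one ring-closing bond; the number of such bonds equals the number of independent rings.
Ring-closure bonds here: 1.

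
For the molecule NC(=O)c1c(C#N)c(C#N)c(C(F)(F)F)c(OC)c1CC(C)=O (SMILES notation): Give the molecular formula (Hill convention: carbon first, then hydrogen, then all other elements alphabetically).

C14H10F3N3O3

Walk through each heavy atom and fill implicit hydrogens from standard valence (C 4, N 3, O 2, S 2, halogen 1); for lowercase aromatic atoms, an aromatic c carries 1 H when it has two neighbours and 0 H with three, and aromatic n carries 0 H:
  atom 1: N, bond orders sum to 1 (valence 3) → 2 H
  atom 2: C, bond orders sum to 4 (valence 4) → 0 H
  atom 3: O, bond orders sum to 2 (valence 2) → 0 H
  atom 4: aromatic c, 3 neighbours → 0 H
  atom 5: aromatic c, 3 neighbours → 0 H
  atom 6: C, bond orders sum to 4 (valence 4) → 0 H
  atom 7: N, bond orders sum to 3 (valence 3) → 0 H
  atom 8: aromatic c, 3 neighbours → 0 H
  atom 9: C, bond orders sum to 4 (valence 4) → 0 H
  atom 10: N, bond orders sum to 3 (valence 3) → 0 H
  atom 11: aromatic c, 3 neighbours → 0 H
  atom 12: C, bond orders sum to 4 (valence 4) → 0 H
  atom 13: F (halogen, monovalent) → 0 H
  atom 14: F (halogen, monovalent) → 0 H
  atom 15: F (halogen, monovalent) → 0 H
  atom 16: aromatic c, 3 neighbours → 0 H
  atom 17: O, bond orders sum to 2 (valence 2) → 0 H
  atom 18: C, bond orders sum to 1 (valence 4) → 3 H
  atom 19: aromatic c, 3 neighbours → 0 H
  atom 20: C, bond orders sum to 2 (valence 4) → 2 H
  atom 21: C, bond orders sum to 4 (valence 4) → 0 H
  atom 22: C, bond orders sum to 1 (valence 4) → 3 H
  atom 23: O, bond orders sum to 2 (valence 2) → 0 H
Totals → C:14, H:10, F:3, N:3, O:3.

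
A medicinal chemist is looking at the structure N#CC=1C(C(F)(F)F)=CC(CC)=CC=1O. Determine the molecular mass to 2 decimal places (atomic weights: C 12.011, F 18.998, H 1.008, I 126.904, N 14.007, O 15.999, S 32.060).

215.17 g/mol

First, the molecular formula is C10H8F3NO (counting implicit H from valence).
  C: 10 × 12.011 = 120.110
  F: 3 × 18.998 = 56.994
  H: 8 × 1.008 = 8.064
  N: 1 × 14.007 = 14.007
  O: 1 × 15.999 = 15.999
Sum: 10×12.011 + 3×18.998 + 8×1.008 + 1×14.007 + 1×15.999 = 215.174 → 215.17 g/mol.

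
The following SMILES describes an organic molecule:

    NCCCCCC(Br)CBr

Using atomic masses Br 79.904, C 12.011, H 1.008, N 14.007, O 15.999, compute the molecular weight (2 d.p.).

273.01 g/mol

First, the molecular formula is C7H15Br2N (counting implicit H from valence).
  Br: 2 × 79.904 = 159.808
  C: 7 × 12.011 = 84.077
  H: 15 × 1.008 = 15.120
  N: 1 × 14.007 = 14.007
Sum: 2×79.904 + 7×12.011 + 15×1.008 + 1×14.007 = 273.012 → 273.01 g/mol.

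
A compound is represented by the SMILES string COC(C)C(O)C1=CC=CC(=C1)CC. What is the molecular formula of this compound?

Walk through each heavy atom and fill implicit hydrogens from standard valence (C 4, N 3, O 2, S 2, halogen 1):
  atom 1: C, bond orders sum to 1 (valence 4) → 3 H
  atom 2: O, bond orders sum to 2 (valence 2) → 0 H
  atom 3: C, bond orders sum to 3 (valence 4) → 1 H
  atom 4: C, bond orders sum to 1 (valence 4) → 3 H
  atom 5: C, bond orders sum to 3 (valence 4) → 1 H
  atom 6: O, bond orders sum to 1 (valence 2) → 1 H
  atom 7: C, bond orders sum to 4 (valence 4) → 0 H
  atom 8: C, bond orders sum to 3 (valence 4) → 1 H
  atom 9: C, bond orders sum to 3 (valence 4) → 1 H
  atom 10: C, bond orders sum to 3 (valence 4) → 1 H
  atom 11: C, bond orders sum to 4 (valence 4) → 0 H
  atom 12: C, bond orders sum to 3 (valence 4) → 1 H
  atom 13: C, bond orders sum to 2 (valence 4) → 2 H
  atom 14: C, bond orders sum to 1 (valence 4) → 3 H
Totals → C:12, H:18, O:2.

C12H18O2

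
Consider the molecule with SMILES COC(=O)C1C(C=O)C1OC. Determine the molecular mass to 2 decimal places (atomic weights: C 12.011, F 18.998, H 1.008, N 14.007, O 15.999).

158.15 g/mol

First, the molecular formula is C7H10O4 (counting implicit H from valence).
  C: 7 × 12.011 = 84.077
  H: 10 × 1.008 = 10.080
  O: 4 × 15.999 = 63.996
Sum: 7×12.011 + 10×1.008 + 4×15.999 = 158.153 → 158.15 g/mol.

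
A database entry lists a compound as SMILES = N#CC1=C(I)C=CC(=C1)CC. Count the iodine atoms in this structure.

1

Scan the SMILES for I atoms (remember two-letter symbols like Cl and Br are single atoms).
Iodine count: 1.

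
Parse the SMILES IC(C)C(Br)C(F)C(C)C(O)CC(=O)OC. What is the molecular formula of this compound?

C10H17BrFIO3

Walk through each heavy atom and fill implicit hydrogens from standard valence (C 4, N 3, O 2, S 2, halogen 1):
  atom 1: I (halogen, monovalent) → 0 H
  atom 2: C, bond orders sum to 3 (valence 4) → 1 H
  atom 3: C, bond orders sum to 1 (valence 4) → 3 H
  atom 4: C, bond orders sum to 3 (valence 4) → 1 H
  atom 5: Br (halogen, monovalent) → 0 H
  atom 6: C, bond orders sum to 3 (valence 4) → 1 H
  atom 7: F (halogen, monovalent) → 0 H
  atom 8: C, bond orders sum to 3 (valence 4) → 1 H
  atom 9: C, bond orders sum to 1 (valence 4) → 3 H
  atom 10: C, bond orders sum to 3 (valence 4) → 1 H
  atom 11: O, bond orders sum to 1 (valence 2) → 1 H
  atom 12: C, bond orders sum to 2 (valence 4) → 2 H
  atom 13: C, bond orders sum to 4 (valence 4) → 0 H
  atom 14: O, bond orders sum to 2 (valence 2) → 0 H
  atom 15: O, bond orders sum to 2 (valence 2) → 0 H
  atom 16: C, bond orders sum to 1 (valence 4) → 3 H
Totals → C:10, H:17, Br:1, F:1, I:1, O:3.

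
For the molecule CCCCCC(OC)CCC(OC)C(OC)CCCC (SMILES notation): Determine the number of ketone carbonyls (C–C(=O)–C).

0

Scan the SMILES for the ketone motif — none present.
Groups that are present: 3 ether.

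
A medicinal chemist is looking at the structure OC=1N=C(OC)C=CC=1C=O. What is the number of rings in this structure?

1

In SMILES, each pair of matching ring-closure digits denotes one ring-closing bond; the number of such bonds equals the number of independent rings.
Ring-closure bonds here: 1.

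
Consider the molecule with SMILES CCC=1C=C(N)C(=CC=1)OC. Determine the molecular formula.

Walk through each heavy atom and fill implicit hydrogens from standard valence (C 4, N 3, O 2, S 2, halogen 1):
  atom 1: C, bond orders sum to 1 (valence 4) → 3 H
  atom 2: C, bond orders sum to 2 (valence 4) → 2 H
  atom 3: C, bond orders sum to 4 (valence 4) → 0 H
  atom 4: C, bond orders sum to 3 (valence 4) → 1 H
  atom 5: C, bond orders sum to 4 (valence 4) → 0 H
  atom 6: N, bond orders sum to 1 (valence 3) → 2 H
  atom 7: C, bond orders sum to 4 (valence 4) → 0 H
  atom 8: C, bond orders sum to 3 (valence 4) → 1 H
  atom 9: C, bond orders sum to 3 (valence 4) → 1 H
  atom 10: O, bond orders sum to 2 (valence 2) → 0 H
  atom 11: C, bond orders sum to 1 (valence 4) → 3 H
Totals → C:9, H:13, N:1, O:1.

C9H13NO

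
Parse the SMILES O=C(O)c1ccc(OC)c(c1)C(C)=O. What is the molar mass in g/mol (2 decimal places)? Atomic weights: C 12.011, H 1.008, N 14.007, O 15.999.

194.19 g/mol

First, the molecular formula is C10H10O4 (counting implicit H from valence).
  C: 10 × 12.011 = 120.110
  H: 10 × 1.008 = 10.080
  O: 4 × 15.999 = 63.996
Sum: 10×12.011 + 10×1.008 + 4×15.999 = 194.186 → 194.19 g/mol.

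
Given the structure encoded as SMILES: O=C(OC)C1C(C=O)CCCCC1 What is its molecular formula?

C10H16O3

Walk through each heavy atom and fill implicit hydrogens from standard valence (C 4, N 3, O 2, S 2, halogen 1):
  atom 1: O, bond orders sum to 2 (valence 2) → 0 H
  atom 2: C, bond orders sum to 4 (valence 4) → 0 H
  atom 3: O, bond orders sum to 2 (valence 2) → 0 H
  atom 4: C, bond orders sum to 1 (valence 4) → 3 H
  atom 5: C, bond orders sum to 3 (valence 4) → 1 H
  atom 6: C, bond orders sum to 3 (valence 4) → 1 H
  atom 7: C, bond orders sum to 3 (valence 4) → 1 H
  atom 8: O, bond orders sum to 2 (valence 2) → 0 H
  atom 9: C, bond orders sum to 2 (valence 4) → 2 H
  atom 10: C, bond orders sum to 2 (valence 4) → 2 H
  atom 11: C, bond orders sum to 2 (valence 4) → 2 H
  atom 12: C, bond orders sum to 2 (valence 4) → 2 H
  atom 13: C, bond orders sum to 2 (valence 4) → 2 H
Totals → C:10, H:16, O:3.
In Hill order: C10H16O3.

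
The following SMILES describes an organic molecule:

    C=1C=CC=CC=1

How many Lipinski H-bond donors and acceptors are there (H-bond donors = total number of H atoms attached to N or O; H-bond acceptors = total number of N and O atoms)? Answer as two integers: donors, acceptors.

Donors: find every N or O and count the H atoms it carries.
  (no N or O atoms present)
Lipinski HBD = 0.
Acceptors: N atoms = 0, O atoms = 0 → HBA = 0.

0, 0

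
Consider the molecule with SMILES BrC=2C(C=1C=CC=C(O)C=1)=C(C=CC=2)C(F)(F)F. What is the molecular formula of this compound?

C13H8BrF3O

Walk through each heavy atom and fill implicit hydrogens from standard valence (C 4, N 3, O 2, S 2, halogen 1):
  atom 1: Br (halogen, monovalent) → 0 H
  atom 2: C, bond orders sum to 4 (valence 4) → 0 H
  atom 3: C, bond orders sum to 4 (valence 4) → 0 H
  atom 4: C, bond orders sum to 4 (valence 4) → 0 H
  atom 5: C, bond orders sum to 3 (valence 4) → 1 H
  atom 6: C, bond orders sum to 3 (valence 4) → 1 H
  atom 7: C, bond orders sum to 3 (valence 4) → 1 H
  atom 8: C, bond orders sum to 4 (valence 4) → 0 H
  atom 9: O, bond orders sum to 1 (valence 2) → 1 H
  atom 10: C, bond orders sum to 3 (valence 4) → 1 H
  atom 11: C, bond orders sum to 4 (valence 4) → 0 H
  atom 12: C, bond orders sum to 3 (valence 4) → 1 H
  atom 13: C, bond orders sum to 3 (valence 4) → 1 H
  atom 14: C, bond orders sum to 3 (valence 4) → 1 H
  atom 15: C, bond orders sum to 4 (valence 4) → 0 H
  atom 16: F (halogen, monovalent) → 0 H
  atom 17: F (halogen, monovalent) → 0 H
  atom 18: F (halogen, monovalent) → 0 H
Totals → C:13, H:8, Br:1, F:3, O:1.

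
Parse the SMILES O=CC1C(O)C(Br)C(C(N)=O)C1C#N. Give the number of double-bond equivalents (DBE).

5

Molecular formula: C8H9BrN2O3.
DoU = (2C + 2 + N − H − X) / 2, where X is the halogen count and O/S are ignored.
    = (2·8 + 2 + 2 − 9 − 1) / 2 = 10 / 2 = 5.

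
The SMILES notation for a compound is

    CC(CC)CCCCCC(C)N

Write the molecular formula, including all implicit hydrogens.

C11H25N

Walk through each heavy atom and fill implicit hydrogens from standard valence (C 4, N 3, O 2, S 2, halogen 1):
  atom 1: C, bond orders sum to 1 (valence 4) → 3 H
  atom 2: C, bond orders sum to 3 (valence 4) → 1 H
  atom 3: C, bond orders sum to 2 (valence 4) → 2 H
  atom 4: C, bond orders sum to 1 (valence 4) → 3 H
  atom 5: C, bond orders sum to 2 (valence 4) → 2 H
  atom 6: C, bond orders sum to 2 (valence 4) → 2 H
  atom 7: C, bond orders sum to 2 (valence 4) → 2 H
  atom 8: C, bond orders sum to 2 (valence 4) → 2 H
  atom 9: C, bond orders sum to 2 (valence 4) → 2 H
  atom 10: C, bond orders sum to 3 (valence 4) → 1 H
  atom 11: C, bond orders sum to 1 (valence 4) → 3 H
  atom 12: N, bond orders sum to 1 (valence 3) → 2 H
Totals → C:11, H:25, N:1.
In Hill order: C11H25N.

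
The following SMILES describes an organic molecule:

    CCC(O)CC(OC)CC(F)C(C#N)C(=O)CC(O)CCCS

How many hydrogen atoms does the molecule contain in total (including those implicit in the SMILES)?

28

Walk through each heavy atom and fill implicit hydrogens from standard valence (C 4, N 3, O 2, S 2, halogen 1):
  atom 1: C, bond orders sum to 1 (valence 4) → 3 H
  atom 2: C, bond orders sum to 2 (valence 4) → 2 H
  atom 3: C, bond orders sum to 3 (valence 4) → 1 H
  atom 4: O, bond orders sum to 1 (valence 2) → 1 H
  atom 5: C, bond orders sum to 2 (valence 4) → 2 H
  atom 6: C, bond orders sum to 3 (valence 4) → 1 H
  atom 7: O, bond orders sum to 2 (valence 2) → 0 H
  atom 8: C, bond orders sum to 1 (valence 4) → 3 H
  atom 9: C, bond orders sum to 2 (valence 4) → 2 H
  atom 10: C, bond orders sum to 3 (valence 4) → 1 H
  atom 11: F (halogen, monovalent) → 0 H
  atom 12: C, bond orders sum to 3 (valence 4) → 1 H
  atom 13: C, bond orders sum to 4 (valence 4) → 0 H
  atom 14: N, bond orders sum to 3 (valence 3) → 0 H
  atom 15: C, bond orders sum to 4 (valence 4) → 0 H
  atom 16: O, bond orders sum to 2 (valence 2) → 0 H
  atom 17: C, bond orders sum to 2 (valence 4) → 2 H
  atom 18: C, bond orders sum to 3 (valence 4) → 1 H
  atom 19: O, bond orders sum to 1 (valence 2) → 1 H
  atom 20: C, bond orders sum to 2 (valence 4) → 2 H
  atom 21: C, bond orders sum to 2 (valence 4) → 2 H
  atom 22: C, bond orders sum to 2 (valence 4) → 2 H
  atom 23: S, bond orders sum to 1 (valence 2) → 1 H
Total hydrogens: 28.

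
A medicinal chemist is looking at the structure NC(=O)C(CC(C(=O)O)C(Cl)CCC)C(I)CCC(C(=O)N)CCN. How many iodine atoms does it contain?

Scan the SMILES for I atoms (remember two-letter symbols like Cl and Br are single atoms).
Iodine count: 1.

1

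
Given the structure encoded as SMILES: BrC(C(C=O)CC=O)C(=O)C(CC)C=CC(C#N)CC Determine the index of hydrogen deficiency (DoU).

6

Molecular formula: C15H20BrNO3.
DoU = (2C + 2 + N − H − X) / 2, where X is the halogen count and O/S are ignored.
    = (2·15 + 2 + 1 − 20 − 1) / 2 = 12 / 2 = 6.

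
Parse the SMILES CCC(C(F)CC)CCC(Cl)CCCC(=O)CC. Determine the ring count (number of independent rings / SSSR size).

In SMILES, each pair of matching ring-closure digits denotes one ring-closing bond; the number of such bonds equals the number of independent rings.
Ring-closure bonds here: 0.

0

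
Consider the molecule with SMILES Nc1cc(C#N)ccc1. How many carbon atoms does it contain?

7

Count every carbon token in the SMILES (each C, including those in ring-closure positions and inside branches).
Carbon count: 7.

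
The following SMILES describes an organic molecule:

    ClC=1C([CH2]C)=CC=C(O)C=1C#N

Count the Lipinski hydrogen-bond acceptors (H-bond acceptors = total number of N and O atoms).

N atoms: 1; O atoms: 1.
Lipinski HBA = 1 + 1 = 2.

2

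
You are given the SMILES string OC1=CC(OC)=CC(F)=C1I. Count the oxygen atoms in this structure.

Scan the SMILES for O atoms (remember two-letter symbols like Cl and Br are single atoms).
Oxygen count: 2.

2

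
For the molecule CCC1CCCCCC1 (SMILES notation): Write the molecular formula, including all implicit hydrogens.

C9H18

Walk through each heavy atom and fill implicit hydrogens from standard valence (C 4, N 3, O 2, S 2, halogen 1):
  atom 1: C, bond orders sum to 1 (valence 4) → 3 H
  atom 2: C, bond orders sum to 2 (valence 4) → 2 H
  atom 3: C, bond orders sum to 3 (valence 4) → 1 H
  atom 4: C, bond orders sum to 2 (valence 4) → 2 H
  atom 5: C, bond orders sum to 2 (valence 4) → 2 H
  atom 6: C, bond orders sum to 2 (valence 4) → 2 H
  atom 7: C, bond orders sum to 2 (valence 4) → 2 H
  atom 8: C, bond orders sum to 2 (valence 4) → 2 H
  atom 9: C, bond orders sum to 2 (valence 4) → 2 H
Totals → C:9, H:18.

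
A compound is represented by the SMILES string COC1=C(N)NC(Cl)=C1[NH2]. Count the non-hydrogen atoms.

10

Every atom symbol written in the SMILES (organic subset) is one heavy atom; implicit H are not written.
Heavy atoms by element → C:5, Cl:1, N:3, O:1.
Total: 10.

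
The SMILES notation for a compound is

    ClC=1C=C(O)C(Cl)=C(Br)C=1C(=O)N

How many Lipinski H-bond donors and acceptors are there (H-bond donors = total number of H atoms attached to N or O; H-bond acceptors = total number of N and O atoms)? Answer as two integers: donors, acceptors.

Donors: find every N or O and count the H atoms it carries.
  atom 5 (O): bond orders sum to 1 → 1 H
  atom 12 (O): bond orders sum to 2 → 0 H
  atom 13 (N): bond orders sum to 1 → 2 H
Lipinski HBD = 3.
Acceptors: N atoms = 1, O atoms = 2 → HBA = 3.

3, 3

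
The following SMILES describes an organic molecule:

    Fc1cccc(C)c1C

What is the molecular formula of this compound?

Walk through each heavy atom and fill implicit hydrogens from standard valence (C 4, N 3, O 2, S 2, halogen 1); for lowercase aromatic atoms, an aromatic c carries 1 H when it has two neighbours and 0 H with three, and aromatic n carries 0 H:
  atom 1: F (halogen, monovalent) → 0 H
  atom 2: aromatic c, 3 neighbours → 0 H
  atom 3: aromatic c, 2 neighbours → 1 H
  atom 4: aromatic c, 2 neighbours → 1 H
  atom 5: aromatic c, 2 neighbours → 1 H
  atom 6: aromatic c, 3 neighbours → 0 H
  atom 7: C, bond orders sum to 1 (valence 4) → 3 H
  atom 8: aromatic c, 3 neighbours → 0 H
  atom 9: C, bond orders sum to 1 (valence 4) → 3 H
Totals → C:8, H:9, F:1.

C8H9F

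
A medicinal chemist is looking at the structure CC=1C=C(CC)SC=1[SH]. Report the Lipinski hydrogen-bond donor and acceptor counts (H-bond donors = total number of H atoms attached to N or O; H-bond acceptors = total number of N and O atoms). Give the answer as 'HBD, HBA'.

Donors: find every N or O and count the H atoms it carries.
  (no N or O atoms present)
Lipinski HBD = 0.
Acceptors: N atoms = 0, O atoms = 0 → HBA = 0.

0, 0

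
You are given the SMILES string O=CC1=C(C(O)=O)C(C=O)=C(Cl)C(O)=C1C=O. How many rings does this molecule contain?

In SMILES, each pair of matching ring-closure digits denotes one ring-closing bond; the number of such bonds equals the number of independent rings.
Ring-closure bonds here: 1.

1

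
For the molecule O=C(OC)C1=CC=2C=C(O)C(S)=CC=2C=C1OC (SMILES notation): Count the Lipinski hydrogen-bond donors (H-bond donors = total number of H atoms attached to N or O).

1

Donors: find every N or O and count the H atoms it carries.
  atom 1 (O): bond orders sum to 2 → 0 H
  atom 3 (O): bond orders sum to 2 → 0 H
  atom 10 (O): bond orders sum to 1 → 1 H
  atom 17 (O): bond orders sum to 2 → 0 H
Lipinski HBD = 1.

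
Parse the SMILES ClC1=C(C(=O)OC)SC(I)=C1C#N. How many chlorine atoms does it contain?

Scan the SMILES for Cl atoms (remember two-letter symbols like Cl and Br are single atoms).
Chlorine count: 1.

1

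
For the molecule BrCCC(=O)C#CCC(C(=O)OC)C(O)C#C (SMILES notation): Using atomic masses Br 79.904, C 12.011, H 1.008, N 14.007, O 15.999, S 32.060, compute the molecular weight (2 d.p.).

301.14 g/mol

First, the molecular formula is C12H13BrO4 (counting implicit H from valence).
  Br: 1 × 79.904 = 79.904
  C: 12 × 12.011 = 144.132
  H: 13 × 1.008 = 13.104
  O: 4 × 15.999 = 63.996
Sum: 1×79.904 + 12×12.011 + 13×1.008 + 4×15.999 = 301.136 → 301.14 g/mol.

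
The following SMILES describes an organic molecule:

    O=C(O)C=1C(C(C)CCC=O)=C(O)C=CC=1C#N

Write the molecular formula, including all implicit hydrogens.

Walk through each heavy atom and fill implicit hydrogens from standard valence (C 4, N 3, O 2, S 2, halogen 1):
  atom 1: O, bond orders sum to 2 (valence 2) → 0 H
  atom 2: C, bond orders sum to 4 (valence 4) → 0 H
  atom 3: O, bond orders sum to 1 (valence 2) → 1 H
  atom 4: C, bond orders sum to 4 (valence 4) → 0 H
  atom 5: C, bond orders sum to 4 (valence 4) → 0 H
  atom 6: C, bond orders sum to 3 (valence 4) → 1 H
  atom 7: C, bond orders sum to 1 (valence 4) → 3 H
  atom 8: C, bond orders sum to 2 (valence 4) → 2 H
  atom 9: C, bond orders sum to 2 (valence 4) → 2 H
  atom 10: C, bond orders sum to 3 (valence 4) → 1 H
  atom 11: O, bond orders sum to 2 (valence 2) → 0 H
  atom 12: C, bond orders sum to 4 (valence 4) → 0 H
  atom 13: O, bond orders sum to 1 (valence 2) → 1 H
  atom 14: C, bond orders sum to 3 (valence 4) → 1 H
  atom 15: C, bond orders sum to 3 (valence 4) → 1 H
  atom 16: C, bond orders sum to 4 (valence 4) → 0 H
  atom 17: C, bond orders sum to 4 (valence 4) → 0 H
  atom 18: N, bond orders sum to 3 (valence 3) → 0 H
Totals → C:13, H:13, N:1, O:4.

C13H13NO4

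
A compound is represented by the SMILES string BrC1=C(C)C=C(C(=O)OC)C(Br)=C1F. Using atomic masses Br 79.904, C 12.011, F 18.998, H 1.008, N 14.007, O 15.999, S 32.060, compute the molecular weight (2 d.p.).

325.96 g/mol

First, the molecular formula is C9H7Br2FO2 (counting implicit H from valence).
  Br: 2 × 79.904 = 159.808
  C: 9 × 12.011 = 108.099
  F: 1 × 18.998 = 18.998
  H: 7 × 1.008 = 7.056
  O: 2 × 15.999 = 31.998
Sum: 2×79.904 + 9×12.011 + 1×18.998 + 7×1.008 + 2×15.999 = 325.959 → 325.96 g/mol.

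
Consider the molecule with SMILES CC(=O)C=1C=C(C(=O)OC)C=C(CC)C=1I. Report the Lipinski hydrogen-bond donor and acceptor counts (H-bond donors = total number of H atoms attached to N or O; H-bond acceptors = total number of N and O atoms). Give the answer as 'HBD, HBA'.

Donors: find every N or O and count the H atoms it carries.
  atom 3 (O): bond orders sum to 2 → 0 H
  atom 8 (O): bond orders sum to 2 → 0 H
  atom 9 (O): bond orders sum to 2 → 0 H
Lipinski HBD = 0.
Acceptors: N atoms = 0, O atoms = 3 → HBA = 3.

0, 3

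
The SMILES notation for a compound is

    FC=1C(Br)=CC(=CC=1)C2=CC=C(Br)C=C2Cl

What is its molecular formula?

C12H6Br2ClF

Walk through each heavy atom and fill implicit hydrogens from standard valence (C 4, N 3, O 2, S 2, halogen 1):
  atom 1: F (halogen, monovalent) → 0 H
  atom 2: C, bond orders sum to 4 (valence 4) → 0 H
  atom 3: C, bond orders sum to 4 (valence 4) → 0 H
  atom 4: Br (halogen, monovalent) → 0 H
  atom 5: C, bond orders sum to 3 (valence 4) → 1 H
  atom 6: C, bond orders sum to 4 (valence 4) → 0 H
  atom 7: C, bond orders sum to 3 (valence 4) → 1 H
  atom 8: C, bond orders sum to 3 (valence 4) → 1 H
  atom 9: C, bond orders sum to 4 (valence 4) → 0 H
  atom 10: C, bond orders sum to 3 (valence 4) → 1 H
  atom 11: C, bond orders sum to 3 (valence 4) → 1 H
  atom 12: C, bond orders sum to 4 (valence 4) → 0 H
  atom 13: Br (halogen, monovalent) → 0 H
  atom 14: C, bond orders sum to 3 (valence 4) → 1 H
  atom 15: C, bond orders sum to 4 (valence 4) → 0 H
  atom 16: Cl (halogen, monovalent) → 0 H
Totals → C:12, H:6, Br:2, Cl:1, F:1.
In Hill order: C12H6Br2ClF.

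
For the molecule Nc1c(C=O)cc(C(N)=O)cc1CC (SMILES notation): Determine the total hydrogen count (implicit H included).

Walk through each heavy atom and fill implicit hydrogens from standard valence (C 4, N 3, O 2, S 2, halogen 1); for lowercase aromatic atoms, an aromatic c carries 1 H when it has two neighbours and 0 H with three, and aromatic n carries 0 H:
  atom 1: N, bond orders sum to 1 (valence 3) → 2 H
  atom 2: aromatic c, 3 neighbours → 0 H
  atom 3: aromatic c, 3 neighbours → 0 H
  atom 4: C, bond orders sum to 3 (valence 4) → 1 H
  atom 5: O, bond orders sum to 2 (valence 2) → 0 H
  atom 6: aromatic c, 2 neighbours → 1 H
  atom 7: aromatic c, 3 neighbours → 0 H
  atom 8: C, bond orders sum to 4 (valence 4) → 0 H
  atom 9: N, bond orders sum to 1 (valence 3) → 2 H
  atom 10: O, bond orders sum to 2 (valence 2) → 0 H
  atom 11: aromatic c, 2 neighbours → 1 H
  atom 12: aromatic c, 3 neighbours → 0 H
  atom 13: C, bond orders sum to 2 (valence 4) → 2 H
  atom 14: C, bond orders sum to 1 (valence 4) → 3 H
Total hydrogens: 12.

12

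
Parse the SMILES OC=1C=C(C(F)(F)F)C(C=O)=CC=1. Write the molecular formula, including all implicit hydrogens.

C8H5F3O2

Walk through each heavy atom and fill implicit hydrogens from standard valence (C 4, N 3, O 2, S 2, halogen 1):
  atom 1: O, bond orders sum to 1 (valence 2) → 1 H
  atom 2: C, bond orders sum to 4 (valence 4) → 0 H
  atom 3: C, bond orders sum to 3 (valence 4) → 1 H
  atom 4: C, bond orders sum to 4 (valence 4) → 0 H
  atom 5: C, bond orders sum to 4 (valence 4) → 0 H
  atom 6: F (halogen, monovalent) → 0 H
  atom 7: F (halogen, monovalent) → 0 H
  atom 8: F (halogen, monovalent) → 0 H
  atom 9: C, bond orders sum to 4 (valence 4) → 0 H
  atom 10: C, bond orders sum to 3 (valence 4) → 1 H
  atom 11: O, bond orders sum to 2 (valence 2) → 0 H
  atom 12: C, bond orders sum to 3 (valence 4) → 1 H
  atom 13: C, bond orders sum to 3 (valence 4) → 1 H
Totals → C:8, H:5, F:3, O:2.
In Hill order: C8H5F3O2.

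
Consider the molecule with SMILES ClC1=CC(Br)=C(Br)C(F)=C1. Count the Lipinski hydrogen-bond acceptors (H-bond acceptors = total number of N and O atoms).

0

N atoms: 0; O atoms: 0.
Lipinski HBA = 0 + 0 = 0.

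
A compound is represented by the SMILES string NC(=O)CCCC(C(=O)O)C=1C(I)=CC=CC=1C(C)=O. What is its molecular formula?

C14H16INO4

Walk through each heavy atom and fill implicit hydrogens from standard valence (C 4, N 3, O 2, S 2, halogen 1):
  atom 1: N, bond orders sum to 1 (valence 3) → 2 H
  atom 2: C, bond orders sum to 4 (valence 4) → 0 H
  atom 3: O, bond orders sum to 2 (valence 2) → 0 H
  atom 4: C, bond orders sum to 2 (valence 4) → 2 H
  atom 5: C, bond orders sum to 2 (valence 4) → 2 H
  atom 6: C, bond orders sum to 2 (valence 4) → 2 H
  atom 7: C, bond orders sum to 3 (valence 4) → 1 H
  atom 8: C, bond orders sum to 4 (valence 4) → 0 H
  atom 9: O, bond orders sum to 2 (valence 2) → 0 H
  atom 10: O, bond orders sum to 1 (valence 2) → 1 H
  atom 11: C, bond orders sum to 4 (valence 4) → 0 H
  atom 12: C, bond orders sum to 4 (valence 4) → 0 H
  atom 13: I (halogen, monovalent) → 0 H
  atom 14: C, bond orders sum to 3 (valence 4) → 1 H
  atom 15: C, bond orders sum to 3 (valence 4) → 1 H
  atom 16: C, bond orders sum to 3 (valence 4) → 1 H
  atom 17: C, bond orders sum to 4 (valence 4) → 0 H
  atom 18: C, bond orders sum to 4 (valence 4) → 0 H
  atom 19: C, bond orders sum to 1 (valence 4) → 3 H
  atom 20: O, bond orders sum to 2 (valence 2) → 0 H
Totals → C:14, H:16, I:1, N:1, O:4.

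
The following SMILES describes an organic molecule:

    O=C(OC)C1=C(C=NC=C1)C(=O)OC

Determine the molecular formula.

Walk through each heavy atom and fill implicit hydrogens from standard valence (C 4, N 3, O 2, S 2, halogen 1):
  atom 1: O, bond orders sum to 2 (valence 2) → 0 H
  atom 2: C, bond orders sum to 4 (valence 4) → 0 H
  atom 3: O, bond orders sum to 2 (valence 2) → 0 H
  atom 4: C, bond orders sum to 1 (valence 4) → 3 H
  atom 5: C, bond orders sum to 4 (valence 4) → 0 H
  atom 6: C, bond orders sum to 4 (valence 4) → 0 H
  atom 7: C, bond orders sum to 3 (valence 4) → 1 H
  atom 8: N, bond orders sum to 3 (valence 3) → 0 H
  atom 9: C, bond orders sum to 3 (valence 4) → 1 H
  atom 10: C, bond orders sum to 3 (valence 4) → 1 H
  atom 11: C, bond orders sum to 4 (valence 4) → 0 H
  atom 12: O, bond orders sum to 2 (valence 2) → 0 H
  atom 13: O, bond orders sum to 2 (valence 2) → 0 H
  atom 14: C, bond orders sum to 1 (valence 4) → 3 H
Totals → C:9, H:9, N:1, O:4.
In Hill order: C9H9NO4.

C9H9NO4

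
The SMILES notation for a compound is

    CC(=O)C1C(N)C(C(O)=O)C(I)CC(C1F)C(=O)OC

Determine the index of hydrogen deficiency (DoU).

4

Degree of unsaturation = (number of rings) + (number of π bonds).
Ring closures in the SMILES: 1.
π bonds: 3 double bonds (each 1 DoU) → 3 DoU from unsaturation.
Total DoU = 1 + 3 = 4.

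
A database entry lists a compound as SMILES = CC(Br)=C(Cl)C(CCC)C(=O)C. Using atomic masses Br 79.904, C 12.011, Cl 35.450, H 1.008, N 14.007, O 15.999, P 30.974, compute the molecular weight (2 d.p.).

253.56 g/mol

First, the molecular formula is C9H14BrClO (counting implicit H from valence).
  Br: 1 × 79.904 = 79.904
  C: 9 × 12.011 = 108.099
  Cl: 1 × 35.450 = 35.450
  H: 14 × 1.008 = 14.112
  O: 1 × 15.999 = 15.999
Sum: 1×79.904 + 9×12.011 + 1×35.450 + 14×1.008 + 1×15.999 = 253.564 → 253.56 g/mol.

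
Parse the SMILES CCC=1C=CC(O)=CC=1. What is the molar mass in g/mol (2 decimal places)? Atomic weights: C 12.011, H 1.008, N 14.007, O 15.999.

First, the molecular formula is C8H10O (counting implicit H from valence).
  C: 8 × 12.011 = 96.088
  H: 10 × 1.008 = 10.080
  O: 1 × 15.999 = 15.999
Sum: 8×12.011 + 10×1.008 + 1×15.999 = 122.167 → 122.17 g/mol.

122.17 g/mol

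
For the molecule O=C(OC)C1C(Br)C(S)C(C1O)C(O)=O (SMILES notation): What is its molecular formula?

Walk through each heavy atom and fill implicit hydrogens from standard valence (C 4, N 3, O 2, S 2, halogen 1):
  atom 1: O, bond orders sum to 2 (valence 2) → 0 H
  atom 2: C, bond orders sum to 4 (valence 4) → 0 H
  atom 3: O, bond orders sum to 2 (valence 2) → 0 H
  atom 4: C, bond orders sum to 1 (valence 4) → 3 H
  atom 5: C, bond orders sum to 3 (valence 4) → 1 H
  atom 6: C, bond orders sum to 3 (valence 4) → 1 H
  atom 7: Br (halogen, monovalent) → 0 H
  atom 8: C, bond orders sum to 3 (valence 4) → 1 H
  atom 9: S, bond orders sum to 1 (valence 2) → 1 H
  atom 10: C, bond orders sum to 3 (valence 4) → 1 H
  atom 11: C, bond orders sum to 3 (valence 4) → 1 H
  atom 12: O, bond orders sum to 1 (valence 2) → 1 H
  atom 13: C, bond orders sum to 4 (valence 4) → 0 H
  atom 14: O, bond orders sum to 1 (valence 2) → 1 H
  atom 15: O, bond orders sum to 2 (valence 2) → 0 H
Totals → C:8, H:11, Br:1, O:5, S:1.

C8H11BrO5S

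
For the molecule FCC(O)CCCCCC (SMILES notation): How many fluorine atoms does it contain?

Scan the SMILES for F atoms (remember two-letter symbols like Cl and Br are single atoms).
Fluorine count: 1.

1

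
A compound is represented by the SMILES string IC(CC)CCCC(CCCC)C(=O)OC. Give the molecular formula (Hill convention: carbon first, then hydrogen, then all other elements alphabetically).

C13H25IO2

Walk through each heavy atom and fill implicit hydrogens from standard valence (C 4, N 3, O 2, S 2, halogen 1):
  atom 1: I (halogen, monovalent) → 0 H
  atom 2: C, bond orders sum to 3 (valence 4) → 1 H
  atom 3: C, bond orders sum to 2 (valence 4) → 2 H
  atom 4: C, bond orders sum to 1 (valence 4) → 3 H
  atom 5: C, bond orders sum to 2 (valence 4) → 2 H
  atom 6: C, bond orders sum to 2 (valence 4) → 2 H
  atom 7: C, bond orders sum to 2 (valence 4) → 2 H
  atom 8: C, bond orders sum to 3 (valence 4) → 1 H
  atom 9: C, bond orders sum to 2 (valence 4) → 2 H
  atom 10: C, bond orders sum to 2 (valence 4) → 2 H
  atom 11: C, bond orders sum to 2 (valence 4) → 2 H
  atom 12: C, bond orders sum to 1 (valence 4) → 3 H
  atom 13: C, bond orders sum to 4 (valence 4) → 0 H
  atom 14: O, bond orders sum to 2 (valence 2) → 0 H
  atom 15: O, bond orders sum to 2 (valence 2) → 0 H
  atom 16: C, bond orders sum to 1 (valence 4) → 3 H
Totals → C:13, H:25, I:1, O:2.
In Hill order: C13H25IO2.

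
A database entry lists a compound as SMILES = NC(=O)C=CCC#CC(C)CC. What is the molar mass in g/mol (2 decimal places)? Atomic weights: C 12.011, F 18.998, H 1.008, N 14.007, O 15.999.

First, the molecular formula is C10H15NO (counting implicit H from valence).
  C: 10 × 12.011 = 120.110
  H: 15 × 1.008 = 15.120
  N: 1 × 14.007 = 14.007
  O: 1 × 15.999 = 15.999
Sum: 10×12.011 + 15×1.008 + 1×14.007 + 1×15.999 = 165.236 → 165.24 g/mol.

165.24 g/mol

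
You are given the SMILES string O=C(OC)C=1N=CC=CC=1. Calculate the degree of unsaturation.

5

Molecular formula: C7H7NO2.
DoU = (2C + 2 + N − H − X) / 2, where X is the halogen count and O/S are ignored.
    = (2·7 + 2 + 1 − 7 − 0) / 2 = 10 / 2 = 5.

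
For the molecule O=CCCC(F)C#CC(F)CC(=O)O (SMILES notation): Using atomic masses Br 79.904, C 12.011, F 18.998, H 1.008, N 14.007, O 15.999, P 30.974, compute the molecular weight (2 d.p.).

204.17 g/mol

First, the molecular formula is C9H10F2O3 (counting implicit H from valence).
  C: 9 × 12.011 = 108.099
  F: 2 × 18.998 = 37.996
  H: 10 × 1.008 = 10.080
  O: 3 × 15.999 = 47.997
Sum: 9×12.011 + 2×18.998 + 10×1.008 + 3×15.999 = 204.172 → 204.17 g/mol.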